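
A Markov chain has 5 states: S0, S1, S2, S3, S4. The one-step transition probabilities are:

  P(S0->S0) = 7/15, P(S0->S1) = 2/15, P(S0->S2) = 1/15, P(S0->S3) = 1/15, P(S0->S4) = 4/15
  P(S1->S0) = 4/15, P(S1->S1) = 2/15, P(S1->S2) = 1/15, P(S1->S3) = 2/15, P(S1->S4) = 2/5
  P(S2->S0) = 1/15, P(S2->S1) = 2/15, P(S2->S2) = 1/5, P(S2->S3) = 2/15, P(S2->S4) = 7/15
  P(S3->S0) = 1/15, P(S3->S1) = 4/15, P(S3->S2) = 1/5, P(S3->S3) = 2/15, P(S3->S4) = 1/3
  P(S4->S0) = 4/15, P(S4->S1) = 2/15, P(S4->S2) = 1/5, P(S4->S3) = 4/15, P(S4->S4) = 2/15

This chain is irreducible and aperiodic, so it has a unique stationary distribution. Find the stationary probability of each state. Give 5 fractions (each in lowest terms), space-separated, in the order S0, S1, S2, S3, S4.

The stationary distribution satisfies pi = pi * P, i.e.:
  pi_S0 = 7/15*pi_S0 + 4/15*pi_S1 + 1/15*pi_S2 + 1/15*pi_S3 + 4/15*pi_S4
  pi_S1 = 2/15*pi_S0 + 2/15*pi_S1 + 2/15*pi_S2 + 4/15*pi_S3 + 2/15*pi_S4
  pi_S2 = 1/15*pi_S0 + 1/15*pi_S1 + 1/5*pi_S2 + 1/5*pi_S3 + 1/5*pi_S4
  pi_S3 = 1/15*pi_S0 + 2/15*pi_S1 + 2/15*pi_S2 + 2/15*pi_S3 + 4/15*pi_S4
  pi_S4 = 4/15*pi_S0 + 2/5*pi_S1 + 7/15*pi_S2 + 1/3*pi_S3 + 2/15*pi_S4
with normalization: pi_S0 + pi_S1 + pi_S2 + pi_S3 + pi_S4 = 1.

Using the first 4 balance equations plus normalization, the linear system A*pi = b is:
  [-8/15, 4/15, 1/15, 1/15, 4/15] . pi = 0
  [2/15, -13/15, 2/15, 4/15, 2/15] . pi = 0
  [1/15, 1/15, -4/5, 1/5, 1/5] . pi = 0
  [1/15, 2/15, 2/15, -13/15, 4/15] . pi = 0
  [1, 1, 1, 1, 1] . pi = 1

Solving yields:
  pi_S0 = 11155/43161
  pi_S1 = 6644/43161
  pi_S2 = 6259/43161
  pi_S3 = 2223/14387
  pi_S4 = 12434/43161

Verification (pi * P):
  11155/43161*7/15 + 6644/43161*4/15 + 6259/43161*1/15 + 2223/14387*1/15 + 12434/43161*4/15 = 11155/43161 = pi_S0  (ok)
  11155/43161*2/15 + 6644/43161*2/15 + 6259/43161*2/15 + 2223/14387*4/15 + 12434/43161*2/15 = 6644/43161 = pi_S1  (ok)
  11155/43161*1/15 + 6644/43161*1/15 + 6259/43161*1/5 + 2223/14387*1/5 + 12434/43161*1/5 = 6259/43161 = pi_S2  (ok)
  11155/43161*1/15 + 6644/43161*2/15 + 6259/43161*2/15 + 2223/14387*2/15 + 12434/43161*4/15 = 2223/14387 = pi_S3  (ok)
  11155/43161*4/15 + 6644/43161*2/5 + 6259/43161*7/15 + 2223/14387*1/3 + 12434/43161*2/15 = 12434/43161 = pi_S4  (ok)

Answer: 11155/43161 6644/43161 6259/43161 2223/14387 12434/43161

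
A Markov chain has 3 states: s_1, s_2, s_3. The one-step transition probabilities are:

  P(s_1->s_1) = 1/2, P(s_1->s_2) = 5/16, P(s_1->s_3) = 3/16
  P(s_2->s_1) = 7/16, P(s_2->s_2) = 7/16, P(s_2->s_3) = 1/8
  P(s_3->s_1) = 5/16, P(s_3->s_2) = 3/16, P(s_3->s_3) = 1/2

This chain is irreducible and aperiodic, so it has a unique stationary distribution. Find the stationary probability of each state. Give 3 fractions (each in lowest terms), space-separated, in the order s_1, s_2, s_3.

The stationary distribution satisfies pi = pi * P, i.e.:
  pi_s_1 = 1/2*pi_s_1 + 7/16*pi_s_2 + 5/16*pi_s_3
  pi_s_2 = 5/16*pi_s_1 + 7/16*pi_s_2 + 3/16*pi_s_3
  pi_s_3 = 3/16*pi_s_1 + 1/8*pi_s_2 + 1/2*pi_s_3
with normalization: pi_s_1 + pi_s_2 + pi_s_3 = 1.

Using the first 2 balance equations plus normalization, the linear system A*pi = b is:
  [-1/2, 7/16, 5/16] . pi = 0
  [5/16, -9/16, 3/16] . pi = 0
  [1, 1, 1] . pi = 1

Solving yields:
  pi_s_1 = 33/76
  pi_s_2 = 49/152
  pi_s_3 = 37/152

Verification (pi * P):
  33/76*1/2 + 49/152*7/16 + 37/152*5/16 = 33/76 = pi_s_1  (ok)
  33/76*5/16 + 49/152*7/16 + 37/152*3/16 = 49/152 = pi_s_2  (ok)
  33/76*3/16 + 49/152*1/8 + 37/152*1/2 = 37/152 = pi_s_3  (ok)

Answer: 33/76 49/152 37/152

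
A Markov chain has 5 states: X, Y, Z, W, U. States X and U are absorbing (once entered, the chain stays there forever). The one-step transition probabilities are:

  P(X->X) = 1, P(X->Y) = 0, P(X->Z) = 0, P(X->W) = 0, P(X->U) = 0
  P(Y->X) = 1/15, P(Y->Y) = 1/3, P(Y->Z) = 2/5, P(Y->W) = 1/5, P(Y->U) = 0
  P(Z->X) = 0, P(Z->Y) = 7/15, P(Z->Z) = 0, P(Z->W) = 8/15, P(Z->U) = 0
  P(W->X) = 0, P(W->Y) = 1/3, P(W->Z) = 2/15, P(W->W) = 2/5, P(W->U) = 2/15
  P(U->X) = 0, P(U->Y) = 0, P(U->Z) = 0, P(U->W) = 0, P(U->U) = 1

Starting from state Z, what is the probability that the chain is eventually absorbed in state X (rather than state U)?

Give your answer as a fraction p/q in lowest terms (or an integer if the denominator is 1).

Let a_i = P(absorbed in X | start in state i).
Boundary conditions: a_X = 1, a_U = 0.
For each transient state i, a_i = sum_j P(i->j) * a_j:
  a_Y = 1/15*a_X + 1/3*a_Y + 2/5*a_Z + 1/5*a_W + 0*a_U
  a_Z = 0*a_X + 7/15*a_Y + 0*a_Z + 8/15*a_W + 0*a_U
  a_W = 0*a_X + 1/3*a_Y + 2/15*a_Z + 2/5*a_W + 2/15*a_U

Substituting a_X = 1 and a_U = 0, rearrange to (I - Q) a = r where r[i] = P(i -> X):
  [2/3, -2/5, -1/5] . (a_Y, a_Z, a_W) = 1/15
  [-7/15, 1, -8/15] . (a_Y, a_Z, a_W) = 0
  [-1/3, -2/15, 3/5] . (a_Y, a_Z, a_W) = 0

Solving yields:
  a_Y = 119/305
  a_Z = 103/305
  a_W = 89/305

Starting state is Z, so the absorption probability is a_Z = 103/305.

Answer: 103/305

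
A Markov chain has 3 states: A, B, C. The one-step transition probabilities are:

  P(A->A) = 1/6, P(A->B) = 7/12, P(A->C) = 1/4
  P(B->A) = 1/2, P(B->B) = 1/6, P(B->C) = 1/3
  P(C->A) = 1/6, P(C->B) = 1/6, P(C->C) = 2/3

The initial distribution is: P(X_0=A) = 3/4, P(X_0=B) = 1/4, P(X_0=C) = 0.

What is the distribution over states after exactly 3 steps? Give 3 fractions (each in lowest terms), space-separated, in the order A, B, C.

Answer: 37/144 523/1728 761/1728

Derivation:
Propagating the distribution step by step (d_{t+1} = d_t * P):
d_0 = (A=3/4, B=1/4, C=0)
  d_1[A] = 3/4*1/6 + 1/4*1/2 + 0*1/6 = 1/4
  d_1[B] = 3/4*7/12 + 1/4*1/6 + 0*1/6 = 23/48
  d_1[C] = 3/4*1/4 + 1/4*1/3 + 0*2/3 = 13/48
d_1 = (A=1/4, B=23/48, C=13/48)
  d_2[A] = 1/4*1/6 + 23/48*1/2 + 13/48*1/6 = 47/144
  d_2[B] = 1/4*7/12 + 23/48*1/6 + 13/48*1/6 = 13/48
  d_2[C] = 1/4*1/4 + 23/48*1/3 + 13/48*2/3 = 29/72
d_2 = (A=47/144, B=13/48, C=29/72)
  d_3[A] = 47/144*1/6 + 13/48*1/2 + 29/72*1/6 = 37/144
  d_3[B] = 47/144*7/12 + 13/48*1/6 + 29/72*1/6 = 523/1728
  d_3[C] = 47/144*1/4 + 13/48*1/3 + 29/72*2/3 = 761/1728
d_3 = (A=37/144, B=523/1728, C=761/1728)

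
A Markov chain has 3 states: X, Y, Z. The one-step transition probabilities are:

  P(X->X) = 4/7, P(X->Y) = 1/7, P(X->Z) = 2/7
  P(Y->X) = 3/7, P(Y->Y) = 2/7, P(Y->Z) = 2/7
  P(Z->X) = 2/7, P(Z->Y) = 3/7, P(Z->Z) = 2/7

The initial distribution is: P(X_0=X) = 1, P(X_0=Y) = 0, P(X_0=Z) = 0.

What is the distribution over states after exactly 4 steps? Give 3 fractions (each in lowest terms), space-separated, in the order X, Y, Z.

Answer: 1087/2401 628/2401 2/7

Derivation:
Propagating the distribution step by step (d_{t+1} = d_t * P):
d_0 = (X=1, Y=0, Z=0)
  d_1[X] = 1*4/7 + 0*3/7 + 0*2/7 = 4/7
  d_1[Y] = 1*1/7 + 0*2/7 + 0*3/7 = 1/7
  d_1[Z] = 1*2/7 + 0*2/7 + 0*2/7 = 2/7
d_1 = (X=4/7, Y=1/7, Z=2/7)
  d_2[X] = 4/7*4/7 + 1/7*3/7 + 2/7*2/7 = 23/49
  d_2[Y] = 4/7*1/7 + 1/7*2/7 + 2/7*3/7 = 12/49
  d_2[Z] = 4/7*2/7 + 1/7*2/7 + 2/7*2/7 = 2/7
d_2 = (X=23/49, Y=12/49, Z=2/7)
  d_3[X] = 23/49*4/7 + 12/49*3/7 + 2/7*2/7 = 156/343
  d_3[Y] = 23/49*1/7 + 12/49*2/7 + 2/7*3/7 = 89/343
  d_3[Z] = 23/49*2/7 + 12/49*2/7 + 2/7*2/7 = 2/7
d_3 = (X=156/343, Y=89/343, Z=2/7)
  d_4[X] = 156/343*4/7 + 89/343*3/7 + 2/7*2/7 = 1087/2401
  d_4[Y] = 156/343*1/7 + 89/343*2/7 + 2/7*3/7 = 628/2401
  d_4[Z] = 156/343*2/7 + 89/343*2/7 + 2/7*2/7 = 2/7
d_4 = (X=1087/2401, Y=628/2401, Z=2/7)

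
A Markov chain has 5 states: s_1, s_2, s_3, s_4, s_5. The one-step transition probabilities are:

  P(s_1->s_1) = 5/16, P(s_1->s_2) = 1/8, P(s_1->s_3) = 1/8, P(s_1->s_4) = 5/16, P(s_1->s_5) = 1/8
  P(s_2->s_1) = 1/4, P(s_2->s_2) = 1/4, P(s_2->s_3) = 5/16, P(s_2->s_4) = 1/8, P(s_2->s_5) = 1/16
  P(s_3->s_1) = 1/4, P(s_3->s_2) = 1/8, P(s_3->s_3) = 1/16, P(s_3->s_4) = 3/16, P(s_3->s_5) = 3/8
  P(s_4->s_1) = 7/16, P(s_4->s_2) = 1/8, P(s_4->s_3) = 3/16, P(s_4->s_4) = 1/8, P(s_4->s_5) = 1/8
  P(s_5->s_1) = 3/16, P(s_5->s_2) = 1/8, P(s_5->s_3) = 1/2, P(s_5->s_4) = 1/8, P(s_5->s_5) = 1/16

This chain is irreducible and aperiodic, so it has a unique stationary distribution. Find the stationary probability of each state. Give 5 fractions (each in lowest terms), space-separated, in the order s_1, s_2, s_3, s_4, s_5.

The stationary distribution satisfies pi = pi * P, i.e.:
  pi_s_1 = 5/16*pi_s_1 + 1/4*pi_s_2 + 1/4*pi_s_3 + 7/16*pi_s_4 + 3/16*pi_s_5
  pi_s_2 = 1/8*pi_s_1 + 1/4*pi_s_2 + 1/8*pi_s_3 + 1/8*pi_s_4 + 1/8*pi_s_5
  pi_s_3 = 1/8*pi_s_1 + 5/16*pi_s_2 + 1/16*pi_s_3 + 3/16*pi_s_4 + 1/2*pi_s_5
  pi_s_4 = 5/16*pi_s_1 + 1/8*pi_s_2 + 3/16*pi_s_3 + 1/8*pi_s_4 + 1/8*pi_s_5
  pi_s_5 = 1/8*pi_s_1 + 1/16*pi_s_2 + 3/8*pi_s_3 + 1/8*pi_s_4 + 1/16*pi_s_5
with normalization: pi_s_1 + pi_s_2 + pi_s_3 + pi_s_4 + pi_s_5 = 1.

Using the first 4 balance equations plus normalization, the linear system A*pi = b is:
  [-11/16, 1/4, 1/4, 7/16, 3/16] . pi = 0
  [1/8, -3/4, 1/8, 1/8, 1/8] . pi = 0
  [1/8, 5/16, -15/16, 3/16, 1/2] . pi = 0
  [5/16, 1/8, 3/16, -7/8, 1/8] . pi = 0
  [1, 1, 1, 1, 1] . pi = 1

Solving yields:
  pi_s_1 = 10484/35567
  pi_s_2 = 1/7
  pi_s_3 = 7478/35567
  pi_s_4 = 6879/35567
  pi_s_5 = 5645/35567

Verification (pi * P):
  10484/35567*5/16 + 1/7*1/4 + 7478/35567*1/4 + 6879/35567*7/16 + 5645/35567*3/16 = 10484/35567 = pi_s_1  (ok)
  10484/35567*1/8 + 1/7*1/4 + 7478/35567*1/8 + 6879/35567*1/8 + 5645/35567*1/8 = 1/7 = pi_s_2  (ok)
  10484/35567*1/8 + 1/7*5/16 + 7478/35567*1/16 + 6879/35567*3/16 + 5645/35567*1/2 = 7478/35567 = pi_s_3  (ok)
  10484/35567*5/16 + 1/7*1/8 + 7478/35567*3/16 + 6879/35567*1/8 + 5645/35567*1/8 = 6879/35567 = pi_s_4  (ok)
  10484/35567*1/8 + 1/7*1/16 + 7478/35567*3/8 + 6879/35567*1/8 + 5645/35567*1/16 = 5645/35567 = pi_s_5  (ok)

Answer: 10484/35567 1/7 7478/35567 6879/35567 5645/35567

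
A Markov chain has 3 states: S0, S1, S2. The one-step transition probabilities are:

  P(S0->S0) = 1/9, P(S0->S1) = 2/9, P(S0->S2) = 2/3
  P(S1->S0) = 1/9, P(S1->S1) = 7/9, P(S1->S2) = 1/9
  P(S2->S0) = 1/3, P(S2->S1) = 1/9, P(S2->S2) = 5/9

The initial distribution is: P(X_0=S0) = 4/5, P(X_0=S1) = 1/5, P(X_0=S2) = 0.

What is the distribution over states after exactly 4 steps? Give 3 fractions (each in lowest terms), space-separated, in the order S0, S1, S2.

Propagating the distribution step by step (d_{t+1} = d_t * P):
d_0 = (S0=4/5, S1=1/5, S2=0)
  d_1[S0] = 4/5*1/9 + 1/5*1/9 + 0*1/3 = 1/9
  d_1[S1] = 4/5*2/9 + 1/5*7/9 + 0*1/9 = 1/3
  d_1[S2] = 4/5*2/3 + 1/5*1/9 + 0*5/9 = 5/9
d_1 = (S0=1/9, S1=1/3, S2=5/9)
  d_2[S0] = 1/9*1/9 + 1/3*1/9 + 5/9*1/3 = 19/81
  d_2[S1] = 1/9*2/9 + 1/3*7/9 + 5/9*1/9 = 28/81
  d_2[S2] = 1/9*2/3 + 1/3*1/9 + 5/9*5/9 = 34/81
d_2 = (S0=19/81, S1=28/81, S2=34/81)
  d_3[S0] = 19/81*1/9 + 28/81*1/9 + 34/81*1/3 = 149/729
  d_3[S1] = 19/81*2/9 + 28/81*7/9 + 34/81*1/9 = 268/729
  d_3[S2] = 19/81*2/3 + 28/81*1/9 + 34/81*5/9 = 104/243
d_3 = (S0=149/729, S1=268/729, S2=104/243)
  d_4[S0] = 149/729*1/9 + 268/729*1/9 + 104/243*1/3 = 451/2187
  d_4[S1] = 149/729*2/9 + 268/729*7/9 + 104/243*1/9 = 2486/6561
  d_4[S2] = 149/729*2/3 + 268/729*1/9 + 104/243*5/9 = 2722/6561
d_4 = (S0=451/2187, S1=2486/6561, S2=2722/6561)

Answer: 451/2187 2486/6561 2722/6561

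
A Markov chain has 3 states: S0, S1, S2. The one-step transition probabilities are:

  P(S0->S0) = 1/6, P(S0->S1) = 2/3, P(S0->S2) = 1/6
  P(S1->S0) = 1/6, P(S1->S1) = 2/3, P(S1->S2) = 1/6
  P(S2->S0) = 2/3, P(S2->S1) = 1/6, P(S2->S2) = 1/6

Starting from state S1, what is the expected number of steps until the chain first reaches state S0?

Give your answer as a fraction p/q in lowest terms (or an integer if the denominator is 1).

Answer: 4

Derivation:
Let h_i = expected steps to first reach S0 from state i.
Boundary: h_S0 = 0.
First-step equations for the other states:
  h_S1 = 1 + 1/6*h_S0 + 2/3*h_S1 + 1/6*h_S2
  h_S2 = 1 + 2/3*h_S0 + 1/6*h_S1 + 1/6*h_S2

Substituting h_S0 = 0 and rearranging gives the linear system (I - Q) h = 1:
  [1/3, -1/6] . (h_S1, h_S2) = 1
  [-1/6, 5/6] . (h_S1, h_S2) = 1

Solving yields:
  h_S1 = 4
  h_S2 = 2

Starting state is S1, so the expected hitting time is h_S1 = 4.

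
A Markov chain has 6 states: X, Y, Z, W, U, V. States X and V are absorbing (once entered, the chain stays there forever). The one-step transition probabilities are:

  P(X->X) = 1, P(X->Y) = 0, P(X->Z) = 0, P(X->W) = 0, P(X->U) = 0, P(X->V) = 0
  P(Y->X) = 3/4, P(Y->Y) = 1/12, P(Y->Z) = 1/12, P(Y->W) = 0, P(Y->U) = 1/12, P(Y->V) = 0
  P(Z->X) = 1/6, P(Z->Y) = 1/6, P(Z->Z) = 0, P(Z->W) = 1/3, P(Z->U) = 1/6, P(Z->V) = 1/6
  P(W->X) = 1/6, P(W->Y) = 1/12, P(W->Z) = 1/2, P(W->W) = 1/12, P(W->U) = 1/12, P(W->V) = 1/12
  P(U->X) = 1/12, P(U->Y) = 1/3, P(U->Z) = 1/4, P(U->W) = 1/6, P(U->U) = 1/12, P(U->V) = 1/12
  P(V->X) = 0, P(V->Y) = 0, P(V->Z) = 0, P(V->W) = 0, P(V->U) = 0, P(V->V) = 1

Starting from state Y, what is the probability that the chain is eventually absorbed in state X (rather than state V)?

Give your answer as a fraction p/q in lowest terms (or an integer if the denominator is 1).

Let a_i = P(absorbed in X | start in state i).
Boundary conditions: a_X = 1, a_V = 0.
For each transient state i, a_i = sum_j P(i->j) * a_j:
  a_Y = 3/4*a_X + 1/12*a_Y + 1/12*a_Z + 0*a_W + 1/12*a_U + 0*a_V
  a_Z = 1/6*a_X + 1/6*a_Y + 0*a_Z + 1/3*a_W + 1/6*a_U + 1/6*a_V
  a_W = 1/6*a_X + 1/12*a_Y + 1/2*a_Z + 1/12*a_W + 1/12*a_U + 1/12*a_V
  a_U = 1/12*a_X + 1/3*a_Y + 1/4*a_Z + 1/6*a_W + 1/12*a_U + 1/12*a_V

Substituting a_X = 1 and a_V = 0, rearrange to (I - Q) a = r where r[i] = P(i -> X):
  [11/12, -1/12, 0, -1/12] . (a_Y, a_Z, a_W, a_U) = 3/4
  [-1/6, 1, -1/3, -1/6] . (a_Y, a_Z, a_W, a_U) = 1/6
  [-1/12, -1/2, 11/12, -1/12] . (a_Y, a_Z, a_W, a_U) = 1/6
  [-1/3, -1/4, -1/6, 11/12] . (a_Y, a_Z, a_W, a_U) = 1/12

Solving yields:
  a_Y = 1698/1789
  a_Z = 1230/1789
  a_W = 1273/1789
  a_U = 1347/1789

Starting state is Y, so the absorption probability is a_Y = 1698/1789.

Answer: 1698/1789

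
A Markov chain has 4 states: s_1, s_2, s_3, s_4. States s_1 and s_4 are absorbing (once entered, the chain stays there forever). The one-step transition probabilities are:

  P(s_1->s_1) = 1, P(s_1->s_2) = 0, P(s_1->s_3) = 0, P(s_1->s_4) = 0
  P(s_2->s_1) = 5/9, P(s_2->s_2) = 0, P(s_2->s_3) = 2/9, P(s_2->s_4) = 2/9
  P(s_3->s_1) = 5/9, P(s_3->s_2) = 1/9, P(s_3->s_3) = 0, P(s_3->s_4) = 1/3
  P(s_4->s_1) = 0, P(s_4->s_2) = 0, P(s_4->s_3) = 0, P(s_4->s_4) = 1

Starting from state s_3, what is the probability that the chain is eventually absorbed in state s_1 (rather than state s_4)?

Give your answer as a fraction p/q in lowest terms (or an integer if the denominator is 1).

Let a_i = P(absorbed in s_1 | start in state i).
Boundary conditions: a_s_1 = 1, a_s_4 = 0.
For each transient state i, a_i = sum_j P(i->j) * a_j:
  a_s_2 = 5/9*a_s_1 + 0*a_s_2 + 2/9*a_s_3 + 2/9*a_s_4
  a_s_3 = 5/9*a_s_1 + 1/9*a_s_2 + 0*a_s_3 + 1/3*a_s_4

Substituting a_s_1 = 1 and a_s_4 = 0, rearrange to (I - Q) a = r where r[i] = P(i -> s_1):
  [1, -2/9] . (a_s_2, a_s_3) = 5/9
  [-1/9, 1] . (a_s_2, a_s_3) = 5/9

Solving yields:
  a_s_2 = 55/79
  a_s_3 = 50/79

Starting state is s_3, so the absorption probability is a_s_3 = 50/79.

Answer: 50/79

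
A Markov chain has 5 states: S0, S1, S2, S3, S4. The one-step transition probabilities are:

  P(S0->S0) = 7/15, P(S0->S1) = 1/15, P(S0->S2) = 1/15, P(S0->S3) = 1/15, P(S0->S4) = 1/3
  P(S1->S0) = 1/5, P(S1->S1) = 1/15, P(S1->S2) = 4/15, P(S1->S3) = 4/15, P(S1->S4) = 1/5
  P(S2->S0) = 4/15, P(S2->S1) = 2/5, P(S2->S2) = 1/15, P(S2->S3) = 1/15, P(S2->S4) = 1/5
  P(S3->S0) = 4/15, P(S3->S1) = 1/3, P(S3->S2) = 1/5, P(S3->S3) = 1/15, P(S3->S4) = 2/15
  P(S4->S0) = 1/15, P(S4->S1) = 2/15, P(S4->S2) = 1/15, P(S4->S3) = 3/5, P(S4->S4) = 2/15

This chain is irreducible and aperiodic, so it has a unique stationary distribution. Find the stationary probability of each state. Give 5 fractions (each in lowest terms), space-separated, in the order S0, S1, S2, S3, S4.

Answer: 16099/60439 10954/60439 7941/60439 12907/60439 12538/60439

Derivation:
The stationary distribution satisfies pi = pi * P, i.e.:
  pi_S0 = 7/15*pi_S0 + 1/5*pi_S1 + 4/15*pi_S2 + 4/15*pi_S3 + 1/15*pi_S4
  pi_S1 = 1/15*pi_S0 + 1/15*pi_S1 + 2/5*pi_S2 + 1/3*pi_S3 + 2/15*pi_S4
  pi_S2 = 1/15*pi_S0 + 4/15*pi_S1 + 1/15*pi_S2 + 1/5*pi_S3 + 1/15*pi_S4
  pi_S3 = 1/15*pi_S0 + 4/15*pi_S1 + 1/15*pi_S2 + 1/15*pi_S3 + 3/5*pi_S4
  pi_S4 = 1/3*pi_S0 + 1/5*pi_S1 + 1/5*pi_S2 + 2/15*pi_S3 + 2/15*pi_S4
with normalization: pi_S0 + pi_S1 + pi_S2 + pi_S3 + pi_S4 = 1.

Using the first 4 balance equations plus normalization, the linear system A*pi = b is:
  [-8/15, 1/5, 4/15, 4/15, 1/15] . pi = 0
  [1/15, -14/15, 2/5, 1/3, 2/15] . pi = 0
  [1/15, 4/15, -14/15, 1/5, 1/15] . pi = 0
  [1/15, 4/15, 1/15, -14/15, 3/5] . pi = 0
  [1, 1, 1, 1, 1] . pi = 1

Solving yields:
  pi_S0 = 16099/60439
  pi_S1 = 10954/60439
  pi_S2 = 7941/60439
  pi_S3 = 12907/60439
  pi_S4 = 12538/60439

Verification (pi * P):
  16099/60439*7/15 + 10954/60439*1/5 + 7941/60439*4/15 + 12907/60439*4/15 + 12538/60439*1/15 = 16099/60439 = pi_S0  (ok)
  16099/60439*1/15 + 10954/60439*1/15 + 7941/60439*2/5 + 12907/60439*1/3 + 12538/60439*2/15 = 10954/60439 = pi_S1  (ok)
  16099/60439*1/15 + 10954/60439*4/15 + 7941/60439*1/15 + 12907/60439*1/5 + 12538/60439*1/15 = 7941/60439 = pi_S2  (ok)
  16099/60439*1/15 + 10954/60439*4/15 + 7941/60439*1/15 + 12907/60439*1/15 + 12538/60439*3/5 = 12907/60439 = pi_S3  (ok)
  16099/60439*1/3 + 10954/60439*1/5 + 7941/60439*1/5 + 12907/60439*2/15 + 12538/60439*2/15 = 12538/60439 = pi_S4  (ok)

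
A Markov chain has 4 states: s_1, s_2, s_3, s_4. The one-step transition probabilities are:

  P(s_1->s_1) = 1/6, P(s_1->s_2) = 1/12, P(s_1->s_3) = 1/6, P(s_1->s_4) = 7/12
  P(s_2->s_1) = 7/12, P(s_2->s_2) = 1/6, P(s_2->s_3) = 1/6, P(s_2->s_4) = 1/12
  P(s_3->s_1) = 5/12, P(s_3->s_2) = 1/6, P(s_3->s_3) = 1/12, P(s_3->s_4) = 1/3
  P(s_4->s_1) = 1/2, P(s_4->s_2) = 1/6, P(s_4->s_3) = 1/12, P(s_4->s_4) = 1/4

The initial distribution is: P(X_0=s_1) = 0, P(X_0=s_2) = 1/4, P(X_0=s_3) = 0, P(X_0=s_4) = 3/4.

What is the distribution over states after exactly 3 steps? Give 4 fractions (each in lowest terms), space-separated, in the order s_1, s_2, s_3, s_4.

Answer: 149/384 961/6912 419/3456 2431/6912

Derivation:
Propagating the distribution step by step (d_{t+1} = d_t * P):
d_0 = (s_1=0, s_2=1/4, s_3=0, s_4=3/4)
  d_1[s_1] = 0*1/6 + 1/4*7/12 + 0*5/12 + 3/4*1/2 = 25/48
  d_1[s_2] = 0*1/12 + 1/4*1/6 + 0*1/6 + 3/4*1/6 = 1/6
  d_1[s_3] = 0*1/6 + 1/4*1/6 + 0*1/12 + 3/4*1/12 = 5/48
  d_1[s_4] = 0*7/12 + 1/4*1/12 + 0*1/3 + 3/4*1/4 = 5/24
d_1 = (s_1=25/48, s_2=1/6, s_3=5/48, s_4=5/24)
  d_2[s_1] = 25/48*1/6 + 1/6*7/12 + 5/48*5/12 + 5/24*1/2 = 191/576
  d_2[s_2] = 25/48*1/12 + 1/6*1/6 + 5/48*1/6 + 5/24*1/6 = 71/576
  d_2[s_3] = 25/48*1/6 + 1/6*1/6 + 5/48*1/12 + 5/24*1/12 = 9/64
  d_2[s_4] = 25/48*7/12 + 1/6*1/12 + 5/48*1/3 + 5/24*1/4 = 233/576
d_2 = (s_1=191/576, s_2=71/576, s_3=9/64, s_4=233/576)
  d_3[s_1] = 191/576*1/6 + 71/576*7/12 + 9/64*5/12 + 233/576*1/2 = 149/384
  d_3[s_2] = 191/576*1/12 + 71/576*1/6 + 9/64*1/6 + 233/576*1/6 = 961/6912
  d_3[s_3] = 191/576*1/6 + 71/576*1/6 + 9/64*1/12 + 233/576*1/12 = 419/3456
  d_3[s_4] = 191/576*7/12 + 71/576*1/12 + 9/64*1/3 + 233/576*1/4 = 2431/6912
d_3 = (s_1=149/384, s_2=961/6912, s_3=419/3456, s_4=2431/6912)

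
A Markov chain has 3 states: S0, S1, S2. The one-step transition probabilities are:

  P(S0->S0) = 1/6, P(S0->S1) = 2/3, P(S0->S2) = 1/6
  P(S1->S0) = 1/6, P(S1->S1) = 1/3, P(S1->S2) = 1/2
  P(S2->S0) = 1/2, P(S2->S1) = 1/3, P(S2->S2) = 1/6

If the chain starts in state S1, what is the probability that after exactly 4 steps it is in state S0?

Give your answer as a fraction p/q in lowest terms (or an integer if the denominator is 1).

Computing P^4 by repeated multiplication:
P^1 =
  S0: [1/6, 2/3, 1/6]
  S1: [1/6, 1/3, 1/2]
  S2: [1/2, 1/3, 1/6]
P^2 =
  S0: [2/9, 7/18, 7/18]
  S1: [1/3, 7/18, 5/18]
  S2: [2/9, 1/2, 5/18]
P^3 =
  S0: [8/27, 11/27, 8/27]
  S1: [7/27, 4/9, 8/27]
  S2: [7/27, 11/27, 1/3]
P^4 =
  S0: [43/162, 35/81, 49/162]
  S1: [43/162, 34/81, 17/54]
  S2: [5/18, 34/81, 49/162]

(P^4)[S1 -> S0] = 43/162

Answer: 43/162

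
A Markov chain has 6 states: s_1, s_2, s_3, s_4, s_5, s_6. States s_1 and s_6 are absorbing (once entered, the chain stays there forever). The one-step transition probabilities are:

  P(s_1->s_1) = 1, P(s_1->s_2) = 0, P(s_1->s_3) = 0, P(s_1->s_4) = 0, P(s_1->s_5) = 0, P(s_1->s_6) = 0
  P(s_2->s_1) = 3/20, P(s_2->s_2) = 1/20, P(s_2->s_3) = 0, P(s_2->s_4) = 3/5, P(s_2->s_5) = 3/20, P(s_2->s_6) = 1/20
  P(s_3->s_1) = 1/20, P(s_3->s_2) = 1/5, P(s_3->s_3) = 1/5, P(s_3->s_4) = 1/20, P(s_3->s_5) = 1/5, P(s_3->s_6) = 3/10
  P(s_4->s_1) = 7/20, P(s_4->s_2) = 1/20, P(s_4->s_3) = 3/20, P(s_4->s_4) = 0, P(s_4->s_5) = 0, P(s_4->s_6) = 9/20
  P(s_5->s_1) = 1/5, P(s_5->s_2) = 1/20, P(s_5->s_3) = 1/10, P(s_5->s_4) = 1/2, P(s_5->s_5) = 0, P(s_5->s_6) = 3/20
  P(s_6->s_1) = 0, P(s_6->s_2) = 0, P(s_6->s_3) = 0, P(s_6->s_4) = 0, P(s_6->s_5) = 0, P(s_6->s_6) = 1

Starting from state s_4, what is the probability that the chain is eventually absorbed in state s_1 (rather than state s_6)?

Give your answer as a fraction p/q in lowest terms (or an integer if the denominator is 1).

Answer: 15023/35365

Derivation:
Let a_i = P(absorbed in s_1 | start in state i).
Boundary conditions: a_s_1 = 1, a_s_6 = 0.
For each transient state i, a_i = sum_j P(i->j) * a_j:
  a_s_2 = 3/20*a_s_1 + 1/20*a_s_2 + 0*a_s_3 + 3/5*a_s_4 + 3/20*a_s_5 + 1/20*a_s_6
  a_s_3 = 1/20*a_s_1 + 1/5*a_s_2 + 1/5*a_s_3 + 1/20*a_s_4 + 1/5*a_s_5 + 3/10*a_s_6
  a_s_4 = 7/20*a_s_1 + 1/20*a_s_2 + 3/20*a_s_3 + 0*a_s_4 + 0*a_s_5 + 9/20*a_s_6
  a_s_5 = 1/5*a_s_1 + 1/20*a_s_2 + 1/10*a_s_3 + 1/2*a_s_4 + 0*a_s_5 + 3/20*a_s_6

Substituting a_s_1 = 1 and a_s_6 = 0, rearrange to (I - Q) a = r where r[i] = P(i -> s_1):
  [19/20, 0, -3/5, -3/20] . (a_s_2, a_s_3, a_s_4, a_s_5) = 3/20
  [-1/5, 4/5, -1/20, -1/5] . (a_s_2, a_s_3, a_s_4, a_s_5) = 1/20
  [-1/20, -3/20, 1, 0] . (a_s_2, a_s_3, a_s_4, a_s_5) = 7/20
  [-1/20, -1/10, -1/2, 1] . (a_s_2, a_s_3, a_s_4, a_s_5) = 1/5

Solving yields:
  a_s_2 = 3540/7073
  a_s_3 = 2347/7073
  a_s_4 = 15023/35365
  a_s_5 = 1513/3215

Starting state is s_4, so the absorption probability is a_s_4 = 15023/35365.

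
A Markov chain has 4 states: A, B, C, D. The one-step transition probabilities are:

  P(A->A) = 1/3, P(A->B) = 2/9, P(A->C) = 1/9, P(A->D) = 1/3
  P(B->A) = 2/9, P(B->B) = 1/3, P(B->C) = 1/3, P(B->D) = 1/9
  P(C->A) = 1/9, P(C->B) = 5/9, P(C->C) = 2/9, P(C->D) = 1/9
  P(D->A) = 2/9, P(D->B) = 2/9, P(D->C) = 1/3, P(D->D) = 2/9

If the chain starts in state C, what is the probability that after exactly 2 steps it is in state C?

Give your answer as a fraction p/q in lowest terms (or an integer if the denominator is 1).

Computing P^2 by repeated multiplication:
P^1 =
  A: [1/3, 2/9, 1/9, 1/3]
  B: [2/9, 1/3, 1/3, 1/9]
  C: [1/9, 5/9, 2/9, 1/9]
  D: [2/9, 2/9, 1/3, 2/9]
P^2 =
  A: [20/81, 23/81, 20/81, 2/9]
  B: [17/81, 10/27, 20/81, 14/81]
  C: [17/81, 29/81, 23/81, 4/27]
  D: [17/81, 29/81, 20/81, 5/27]

(P^2)[C -> C] = 23/81

Answer: 23/81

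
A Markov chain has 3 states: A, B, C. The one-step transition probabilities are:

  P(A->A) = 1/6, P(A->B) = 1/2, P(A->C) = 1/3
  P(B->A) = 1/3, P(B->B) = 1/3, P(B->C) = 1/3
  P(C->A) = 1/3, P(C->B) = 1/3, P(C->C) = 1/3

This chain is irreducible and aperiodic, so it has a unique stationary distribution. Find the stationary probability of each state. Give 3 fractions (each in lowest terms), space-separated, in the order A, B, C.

Answer: 2/7 8/21 1/3

Derivation:
The stationary distribution satisfies pi = pi * P, i.e.:
  pi_A = 1/6*pi_A + 1/3*pi_B + 1/3*pi_C
  pi_B = 1/2*pi_A + 1/3*pi_B + 1/3*pi_C
  pi_C = 1/3*pi_A + 1/3*pi_B + 1/3*pi_C
with normalization: pi_A + pi_B + pi_C = 1.

Using the first 2 balance equations plus normalization, the linear system A*pi = b is:
  [-5/6, 1/3, 1/3] . pi = 0
  [1/2, -2/3, 1/3] . pi = 0
  [1, 1, 1] . pi = 1

Solving yields:
  pi_A = 2/7
  pi_B = 8/21
  pi_C = 1/3

Verification (pi * P):
  2/7*1/6 + 8/21*1/3 + 1/3*1/3 = 2/7 = pi_A  (ok)
  2/7*1/2 + 8/21*1/3 + 1/3*1/3 = 8/21 = pi_B  (ok)
  2/7*1/3 + 8/21*1/3 + 1/3*1/3 = 1/3 = pi_C  (ok)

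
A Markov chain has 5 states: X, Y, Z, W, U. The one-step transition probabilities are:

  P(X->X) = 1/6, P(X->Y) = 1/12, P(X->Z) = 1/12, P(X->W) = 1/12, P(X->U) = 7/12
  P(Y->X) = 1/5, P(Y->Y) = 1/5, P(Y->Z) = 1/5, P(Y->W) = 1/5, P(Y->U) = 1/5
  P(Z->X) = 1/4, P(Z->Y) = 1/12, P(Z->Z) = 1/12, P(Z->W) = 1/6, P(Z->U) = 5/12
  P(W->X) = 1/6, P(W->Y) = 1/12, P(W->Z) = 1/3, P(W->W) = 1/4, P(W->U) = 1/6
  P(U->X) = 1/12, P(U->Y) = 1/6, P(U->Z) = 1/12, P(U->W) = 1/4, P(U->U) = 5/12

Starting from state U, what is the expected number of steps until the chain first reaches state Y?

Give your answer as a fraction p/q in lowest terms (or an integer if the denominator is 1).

Let h_i = expected steps to first reach Y from state i.
Boundary: h_Y = 0.
First-step equations for the other states:
  h_X = 1 + 1/6*h_X + 1/12*h_Y + 1/12*h_Z + 1/12*h_W + 7/12*h_U
  h_Z = 1 + 1/4*h_X + 1/12*h_Y + 1/12*h_Z + 1/6*h_W + 5/12*h_U
  h_W = 1 + 1/6*h_X + 1/12*h_Y + 1/3*h_Z + 1/4*h_W + 1/6*h_U
  h_U = 1 + 1/12*h_X + 1/6*h_Y + 1/12*h_Z + 1/4*h_W + 5/12*h_U

Substituting h_Y = 0 and rearranging gives the linear system (I - Q) h = 1:
  [5/6, -1/12, -1/12, -7/12] . (h_X, h_Z, h_W, h_U) = 1
  [-1/4, 11/12, -1/6, -5/12] . (h_X, h_Z, h_W, h_U) = 1
  [-1/6, -1/3, 3/4, -1/6] . (h_X, h_Z, h_W, h_U) = 1
  [-1/12, -1/12, -1/4, 7/12] . (h_X, h_Z, h_W, h_U) = 1

Solving yields:
  h_X = 10620/1249
  h_Z = 10770/1249
  h_W = 11016/1249
  h_U = 9918/1249

Starting state is U, so the expected hitting time is h_U = 9918/1249.

Answer: 9918/1249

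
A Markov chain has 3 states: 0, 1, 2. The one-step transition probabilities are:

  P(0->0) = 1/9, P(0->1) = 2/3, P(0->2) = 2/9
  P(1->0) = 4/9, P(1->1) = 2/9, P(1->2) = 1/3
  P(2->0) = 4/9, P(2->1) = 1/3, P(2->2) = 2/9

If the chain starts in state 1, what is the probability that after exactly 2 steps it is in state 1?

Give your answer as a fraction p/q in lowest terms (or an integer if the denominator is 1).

Computing P^2 by repeated multiplication:
P^1 =
  0: [1/9, 2/3, 2/9]
  1: [4/9, 2/9, 1/3]
  2: [4/9, 1/3, 2/9]
P^2 =
  0: [11/27, 8/27, 8/27]
  1: [8/27, 37/81, 20/81]
  2: [8/27, 4/9, 7/27]

(P^2)[1 -> 1] = 37/81

Answer: 37/81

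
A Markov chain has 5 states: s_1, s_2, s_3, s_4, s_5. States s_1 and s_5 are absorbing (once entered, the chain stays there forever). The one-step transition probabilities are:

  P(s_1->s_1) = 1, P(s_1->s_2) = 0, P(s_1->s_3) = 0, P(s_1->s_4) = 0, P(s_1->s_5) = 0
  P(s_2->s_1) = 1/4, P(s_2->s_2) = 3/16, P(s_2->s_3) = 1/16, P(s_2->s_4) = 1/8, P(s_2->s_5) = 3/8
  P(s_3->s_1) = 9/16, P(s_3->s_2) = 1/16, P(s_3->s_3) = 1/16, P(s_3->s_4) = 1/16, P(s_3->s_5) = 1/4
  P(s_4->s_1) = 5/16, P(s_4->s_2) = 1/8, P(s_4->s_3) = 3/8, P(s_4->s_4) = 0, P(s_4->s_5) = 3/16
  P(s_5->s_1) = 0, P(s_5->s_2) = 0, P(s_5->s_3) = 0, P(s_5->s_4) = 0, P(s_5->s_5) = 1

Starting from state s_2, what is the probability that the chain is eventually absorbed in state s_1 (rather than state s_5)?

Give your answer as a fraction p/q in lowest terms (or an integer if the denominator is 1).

Let a_i = P(absorbed in s_1 | start in state i).
Boundary conditions: a_s_1 = 1, a_s_5 = 0.
For each transient state i, a_i = sum_j P(i->j) * a_j:
  a_s_2 = 1/4*a_s_1 + 3/16*a_s_2 + 1/16*a_s_3 + 1/8*a_s_4 + 3/8*a_s_5
  a_s_3 = 9/16*a_s_1 + 1/16*a_s_2 + 1/16*a_s_3 + 1/16*a_s_4 + 1/4*a_s_5
  a_s_4 = 5/16*a_s_1 + 1/8*a_s_2 + 3/8*a_s_3 + 0*a_s_4 + 3/16*a_s_5

Substituting a_s_1 = 1 and a_s_5 = 0, rearrange to (I - Q) a = r where r[i] = P(i -> s_1):
  [13/16, -1/16, -1/8] . (a_s_2, a_s_3, a_s_4) = 1/4
  [-1/16, 15/16, -1/16] . (a_s_2, a_s_3, a_s_4) = 9/16
  [-1/8, -3/8, 1] . (a_s_2, a_s_3, a_s_4) = 5/16

Solving yields:
  a_s_2 = 1343/2952
  a_s_3 = 661/984
  a_s_4 = 917/1476

Starting state is s_2, so the absorption probability is a_s_2 = 1343/2952.

Answer: 1343/2952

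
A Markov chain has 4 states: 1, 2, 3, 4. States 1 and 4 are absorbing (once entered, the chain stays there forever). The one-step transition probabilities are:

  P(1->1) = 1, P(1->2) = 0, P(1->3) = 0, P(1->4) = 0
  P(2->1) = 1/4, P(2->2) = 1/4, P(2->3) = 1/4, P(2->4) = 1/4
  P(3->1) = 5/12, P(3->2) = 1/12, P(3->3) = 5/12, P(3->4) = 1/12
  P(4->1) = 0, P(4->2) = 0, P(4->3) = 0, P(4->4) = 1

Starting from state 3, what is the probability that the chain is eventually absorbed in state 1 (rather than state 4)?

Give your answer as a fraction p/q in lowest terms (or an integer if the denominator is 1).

Let a_i = P(absorbed in 1 | start in state i).
Boundary conditions: a_1 = 1, a_4 = 0.
For each transient state i, a_i = sum_j P(i->j) * a_j:
  a_2 = 1/4*a_1 + 1/4*a_2 + 1/4*a_3 + 1/4*a_4
  a_3 = 5/12*a_1 + 1/12*a_2 + 5/12*a_3 + 1/12*a_4

Substituting a_1 = 1 and a_4 = 0, rearrange to (I - Q) a = r where r[i] = P(i -> 1):
  [3/4, -1/4] . (a_2, a_3) = 1/4
  [-1/12, 7/12] . (a_2, a_3) = 5/12

Solving yields:
  a_2 = 3/5
  a_3 = 4/5

Starting state is 3, so the absorption probability is a_3 = 4/5.

Answer: 4/5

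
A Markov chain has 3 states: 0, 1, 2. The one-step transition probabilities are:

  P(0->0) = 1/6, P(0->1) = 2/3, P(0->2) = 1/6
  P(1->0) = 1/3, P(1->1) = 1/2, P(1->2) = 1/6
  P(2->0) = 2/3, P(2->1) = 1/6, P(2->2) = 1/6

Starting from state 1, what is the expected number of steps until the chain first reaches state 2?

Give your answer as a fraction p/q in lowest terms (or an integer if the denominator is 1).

Let h_i = expected steps to first reach 2 from state i.
Boundary: h_2 = 0.
First-step equations for the other states:
  h_0 = 1 + 1/6*h_0 + 2/3*h_1 + 1/6*h_2
  h_1 = 1 + 1/3*h_0 + 1/2*h_1 + 1/6*h_2

Substituting h_2 = 0 and rearranging gives the linear system (I - Q) h = 1:
  [5/6, -2/3] . (h_0, h_1) = 1
  [-1/3, 1/2] . (h_0, h_1) = 1

Solving yields:
  h_0 = 6
  h_1 = 6

Starting state is 1, so the expected hitting time is h_1 = 6.

Answer: 6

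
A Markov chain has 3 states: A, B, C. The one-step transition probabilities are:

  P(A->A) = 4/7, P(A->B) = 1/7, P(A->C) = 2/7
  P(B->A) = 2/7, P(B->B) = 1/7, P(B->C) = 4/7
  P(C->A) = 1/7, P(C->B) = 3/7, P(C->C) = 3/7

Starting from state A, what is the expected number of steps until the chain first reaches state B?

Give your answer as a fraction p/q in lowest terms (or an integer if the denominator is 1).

Answer: 21/5

Derivation:
Let h_i = expected steps to first reach B from state i.
Boundary: h_B = 0.
First-step equations for the other states:
  h_A = 1 + 4/7*h_A + 1/7*h_B + 2/7*h_C
  h_C = 1 + 1/7*h_A + 3/7*h_B + 3/7*h_C

Substituting h_B = 0 and rearranging gives the linear system (I - Q) h = 1:
  [3/7, -2/7] . (h_A, h_C) = 1
  [-1/7, 4/7] . (h_A, h_C) = 1

Solving yields:
  h_A = 21/5
  h_C = 14/5

Starting state is A, so the expected hitting time is h_A = 21/5.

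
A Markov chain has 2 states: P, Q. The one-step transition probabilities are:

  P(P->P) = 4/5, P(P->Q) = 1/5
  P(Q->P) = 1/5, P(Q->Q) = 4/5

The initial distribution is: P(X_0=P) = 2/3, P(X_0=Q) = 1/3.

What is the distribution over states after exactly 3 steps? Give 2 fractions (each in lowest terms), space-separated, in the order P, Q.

Propagating the distribution step by step (d_{t+1} = d_t * P):
d_0 = (P=2/3, Q=1/3)
  d_1[P] = 2/3*4/5 + 1/3*1/5 = 3/5
  d_1[Q] = 2/3*1/5 + 1/3*4/5 = 2/5
d_1 = (P=3/5, Q=2/5)
  d_2[P] = 3/5*4/5 + 2/5*1/5 = 14/25
  d_2[Q] = 3/5*1/5 + 2/5*4/5 = 11/25
d_2 = (P=14/25, Q=11/25)
  d_3[P] = 14/25*4/5 + 11/25*1/5 = 67/125
  d_3[Q] = 14/25*1/5 + 11/25*4/5 = 58/125
d_3 = (P=67/125, Q=58/125)

Answer: 67/125 58/125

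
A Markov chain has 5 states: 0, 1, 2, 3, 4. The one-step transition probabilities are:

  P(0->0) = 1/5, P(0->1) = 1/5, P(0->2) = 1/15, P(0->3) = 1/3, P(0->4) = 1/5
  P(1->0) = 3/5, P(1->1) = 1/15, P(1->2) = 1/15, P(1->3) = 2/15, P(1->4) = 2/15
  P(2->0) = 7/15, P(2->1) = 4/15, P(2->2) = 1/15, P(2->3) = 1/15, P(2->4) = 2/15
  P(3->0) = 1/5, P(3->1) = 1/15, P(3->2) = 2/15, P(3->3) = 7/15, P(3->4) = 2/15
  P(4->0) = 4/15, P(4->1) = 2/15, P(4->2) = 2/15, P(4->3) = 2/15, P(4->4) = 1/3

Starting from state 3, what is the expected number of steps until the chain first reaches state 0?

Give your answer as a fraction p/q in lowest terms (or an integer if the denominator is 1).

Answer: 21870/6197

Derivation:
Let h_i = expected steps to first reach 0 from state i.
Boundary: h_0 = 0.
First-step equations for the other states:
  h_1 = 1 + 3/5*h_0 + 1/15*h_1 + 1/15*h_2 + 2/15*h_3 + 2/15*h_4
  h_2 = 1 + 7/15*h_0 + 4/15*h_1 + 1/15*h_2 + 1/15*h_3 + 2/15*h_4
  h_3 = 1 + 1/5*h_0 + 1/15*h_1 + 2/15*h_2 + 7/15*h_3 + 2/15*h_4
  h_4 = 1 + 4/15*h_0 + 2/15*h_1 + 2/15*h_2 + 2/15*h_3 + 1/3*h_4

Substituting h_0 = 0 and rearranging gives the linear system (I - Q) h = 1:
  [14/15, -1/15, -2/15, -2/15] . (h_1, h_2, h_3, h_4) = 1
  [-4/15, 14/15, -1/15, -2/15] . (h_1, h_2, h_3, h_4) = 1
  [-1/15, -2/15, 8/15, -2/15] . (h_1, h_2, h_3, h_4) = 1
  [-2/15, -2/15, -2/15, 2/3] . (h_1, h_2, h_3, h_4) = 1

Solving yields:
  h_1 = 13590/6197
  h_2 = 14850/6197
  h_3 = 21870/6197
  h_4 = 38715/12394

Starting state is 3, so the expected hitting time is h_3 = 21870/6197.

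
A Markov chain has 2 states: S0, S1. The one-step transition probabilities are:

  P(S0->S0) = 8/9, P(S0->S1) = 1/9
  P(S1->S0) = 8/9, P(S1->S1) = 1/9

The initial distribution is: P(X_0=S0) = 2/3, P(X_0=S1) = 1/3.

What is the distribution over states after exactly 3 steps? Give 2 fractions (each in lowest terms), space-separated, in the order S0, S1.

Answer: 8/9 1/9

Derivation:
Propagating the distribution step by step (d_{t+1} = d_t * P):
d_0 = (S0=2/3, S1=1/3)
  d_1[S0] = 2/3*8/9 + 1/3*8/9 = 8/9
  d_1[S1] = 2/3*1/9 + 1/3*1/9 = 1/9
d_1 = (S0=8/9, S1=1/9)
  d_2[S0] = 8/9*8/9 + 1/9*8/9 = 8/9
  d_2[S1] = 8/9*1/9 + 1/9*1/9 = 1/9
d_2 = (S0=8/9, S1=1/9)
  d_3[S0] = 8/9*8/9 + 1/9*8/9 = 8/9
  d_3[S1] = 8/9*1/9 + 1/9*1/9 = 1/9
d_3 = (S0=8/9, S1=1/9)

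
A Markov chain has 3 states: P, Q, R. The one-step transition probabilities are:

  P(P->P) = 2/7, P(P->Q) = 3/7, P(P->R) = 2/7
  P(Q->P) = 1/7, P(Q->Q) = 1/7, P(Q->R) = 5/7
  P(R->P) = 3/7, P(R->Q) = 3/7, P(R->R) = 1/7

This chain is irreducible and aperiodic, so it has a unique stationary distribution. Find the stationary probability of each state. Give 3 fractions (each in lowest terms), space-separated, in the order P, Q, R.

Answer: 7/24 1/3 3/8

Derivation:
The stationary distribution satisfies pi = pi * P, i.e.:
  pi_P = 2/7*pi_P + 1/7*pi_Q + 3/7*pi_R
  pi_Q = 3/7*pi_P + 1/7*pi_Q + 3/7*pi_R
  pi_R = 2/7*pi_P + 5/7*pi_Q + 1/7*pi_R
with normalization: pi_P + pi_Q + pi_R = 1.

Using the first 2 balance equations plus normalization, the linear system A*pi = b is:
  [-5/7, 1/7, 3/7] . pi = 0
  [3/7, -6/7, 3/7] . pi = 0
  [1, 1, 1] . pi = 1

Solving yields:
  pi_P = 7/24
  pi_Q = 1/3
  pi_R = 3/8

Verification (pi * P):
  7/24*2/7 + 1/3*1/7 + 3/8*3/7 = 7/24 = pi_P  (ok)
  7/24*3/7 + 1/3*1/7 + 3/8*3/7 = 1/3 = pi_Q  (ok)
  7/24*2/7 + 1/3*5/7 + 3/8*1/7 = 3/8 = pi_R  (ok)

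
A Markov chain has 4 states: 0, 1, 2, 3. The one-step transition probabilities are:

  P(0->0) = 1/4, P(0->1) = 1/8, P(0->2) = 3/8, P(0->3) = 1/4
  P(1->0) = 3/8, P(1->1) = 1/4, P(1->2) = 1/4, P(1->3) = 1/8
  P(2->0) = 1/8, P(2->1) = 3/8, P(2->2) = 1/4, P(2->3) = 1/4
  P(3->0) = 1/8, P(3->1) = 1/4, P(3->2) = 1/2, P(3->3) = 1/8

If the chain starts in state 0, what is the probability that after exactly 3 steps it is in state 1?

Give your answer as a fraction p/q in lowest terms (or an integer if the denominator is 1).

Computing P^3 by repeated multiplication:
P^1 =
  0: [1/4, 1/8, 3/8, 1/4]
  1: [3/8, 1/4, 1/4, 1/8]
  2: [1/8, 3/8, 1/4, 1/4]
  3: [1/8, 1/4, 1/2, 1/8]
P^2 =
  0: [3/16, 17/64, 11/32, 13/64]
  1: [15/64, 15/64, 21/64, 13/64]
  2: [15/64, 17/64, 21/64, 11/64]
  3: [13/64, 19/64, 19/64, 13/64]
P^3 =
  0: [55/256, 69/256, 83/256, 49/256]
  1: [109/512, 67/256, 169/512, 25/128]
  2: [113/512, 67/256, 165/512, 25/128]
  3: [115/512, 67/256, 167/512, 3/16]

(P^3)[0 -> 1] = 69/256

Answer: 69/256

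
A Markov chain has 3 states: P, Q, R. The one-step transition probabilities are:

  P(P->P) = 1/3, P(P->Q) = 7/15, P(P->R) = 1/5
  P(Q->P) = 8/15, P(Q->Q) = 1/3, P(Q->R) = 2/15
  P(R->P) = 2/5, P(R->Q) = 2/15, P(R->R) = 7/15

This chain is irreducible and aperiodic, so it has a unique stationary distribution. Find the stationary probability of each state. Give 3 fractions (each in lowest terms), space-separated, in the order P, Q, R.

Answer: 38/91 31/91 22/91

Derivation:
The stationary distribution satisfies pi = pi * P, i.e.:
  pi_P = 1/3*pi_P + 8/15*pi_Q + 2/5*pi_R
  pi_Q = 7/15*pi_P + 1/3*pi_Q + 2/15*pi_R
  pi_R = 1/5*pi_P + 2/15*pi_Q + 7/15*pi_R
with normalization: pi_P + pi_Q + pi_R = 1.

Using the first 2 balance equations plus normalization, the linear system A*pi = b is:
  [-2/3, 8/15, 2/5] . pi = 0
  [7/15, -2/3, 2/15] . pi = 0
  [1, 1, 1] . pi = 1

Solving yields:
  pi_P = 38/91
  pi_Q = 31/91
  pi_R = 22/91

Verification (pi * P):
  38/91*1/3 + 31/91*8/15 + 22/91*2/5 = 38/91 = pi_P  (ok)
  38/91*7/15 + 31/91*1/3 + 22/91*2/15 = 31/91 = pi_Q  (ok)
  38/91*1/5 + 31/91*2/15 + 22/91*7/15 = 22/91 = pi_R  (ok)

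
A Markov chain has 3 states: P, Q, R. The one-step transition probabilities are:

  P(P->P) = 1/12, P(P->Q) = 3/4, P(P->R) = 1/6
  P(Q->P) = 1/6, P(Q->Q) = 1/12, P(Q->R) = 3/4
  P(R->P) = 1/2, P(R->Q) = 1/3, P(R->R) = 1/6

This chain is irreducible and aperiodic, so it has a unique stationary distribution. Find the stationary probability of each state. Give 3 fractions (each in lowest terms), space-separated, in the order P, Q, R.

Answer: 74/275 98/275 103/275

Derivation:
The stationary distribution satisfies pi = pi * P, i.e.:
  pi_P = 1/12*pi_P + 1/6*pi_Q + 1/2*pi_R
  pi_Q = 3/4*pi_P + 1/12*pi_Q + 1/3*pi_R
  pi_R = 1/6*pi_P + 3/4*pi_Q + 1/6*pi_R
with normalization: pi_P + pi_Q + pi_R = 1.

Using the first 2 balance equations plus normalization, the linear system A*pi = b is:
  [-11/12, 1/6, 1/2] . pi = 0
  [3/4, -11/12, 1/3] . pi = 0
  [1, 1, 1] . pi = 1

Solving yields:
  pi_P = 74/275
  pi_Q = 98/275
  pi_R = 103/275

Verification (pi * P):
  74/275*1/12 + 98/275*1/6 + 103/275*1/2 = 74/275 = pi_P  (ok)
  74/275*3/4 + 98/275*1/12 + 103/275*1/3 = 98/275 = pi_Q  (ok)
  74/275*1/6 + 98/275*3/4 + 103/275*1/6 = 103/275 = pi_R  (ok)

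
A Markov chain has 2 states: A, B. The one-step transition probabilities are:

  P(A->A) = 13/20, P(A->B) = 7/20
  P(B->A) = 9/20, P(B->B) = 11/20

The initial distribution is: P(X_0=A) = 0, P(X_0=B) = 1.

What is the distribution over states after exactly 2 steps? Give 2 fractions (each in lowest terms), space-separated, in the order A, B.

Answer: 27/50 23/50

Derivation:
Propagating the distribution step by step (d_{t+1} = d_t * P):
d_0 = (A=0, B=1)
  d_1[A] = 0*13/20 + 1*9/20 = 9/20
  d_1[B] = 0*7/20 + 1*11/20 = 11/20
d_1 = (A=9/20, B=11/20)
  d_2[A] = 9/20*13/20 + 11/20*9/20 = 27/50
  d_2[B] = 9/20*7/20 + 11/20*11/20 = 23/50
d_2 = (A=27/50, B=23/50)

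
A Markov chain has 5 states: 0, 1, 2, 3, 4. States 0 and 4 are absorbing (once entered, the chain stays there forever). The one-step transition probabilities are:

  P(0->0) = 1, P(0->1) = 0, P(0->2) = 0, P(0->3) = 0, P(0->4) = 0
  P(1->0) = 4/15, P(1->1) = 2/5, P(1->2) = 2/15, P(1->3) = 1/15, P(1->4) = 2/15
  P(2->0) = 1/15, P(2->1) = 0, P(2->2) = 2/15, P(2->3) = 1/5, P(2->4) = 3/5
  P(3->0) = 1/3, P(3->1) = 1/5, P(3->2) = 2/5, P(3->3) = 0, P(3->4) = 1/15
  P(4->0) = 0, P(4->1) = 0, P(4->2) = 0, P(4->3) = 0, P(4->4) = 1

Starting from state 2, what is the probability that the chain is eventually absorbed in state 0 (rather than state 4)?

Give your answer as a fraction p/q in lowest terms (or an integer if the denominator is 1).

Let a_i = P(absorbed in 0 | start in state i).
Boundary conditions: a_0 = 1, a_4 = 0.
For each transient state i, a_i = sum_j P(i->j) * a_j:
  a_1 = 4/15*a_0 + 2/5*a_1 + 2/15*a_2 + 1/15*a_3 + 2/15*a_4
  a_2 = 1/15*a_0 + 0*a_1 + 2/15*a_2 + 1/5*a_3 + 3/5*a_4
  a_3 = 1/3*a_0 + 1/5*a_1 + 2/5*a_2 + 0*a_3 + 1/15*a_4

Substituting a_0 = 1 and a_4 = 0, rearrange to (I - Q) a = r where r[i] = P(i -> 0):
  [3/5, -2/15, -1/15] . (a_1, a_2, a_3) = 4/15
  [0, 13/15, -1/5] . (a_1, a_2, a_3) = 1/15
  [-1/5, -2/5, 1] . (a_1, a_2, a_3) = 1/3

Solving yields:
  a_1 = 839/1536
  a_2 = 101/512
  a_3 = 267/512

Starting state is 2, so the absorption probability is a_2 = 101/512.

Answer: 101/512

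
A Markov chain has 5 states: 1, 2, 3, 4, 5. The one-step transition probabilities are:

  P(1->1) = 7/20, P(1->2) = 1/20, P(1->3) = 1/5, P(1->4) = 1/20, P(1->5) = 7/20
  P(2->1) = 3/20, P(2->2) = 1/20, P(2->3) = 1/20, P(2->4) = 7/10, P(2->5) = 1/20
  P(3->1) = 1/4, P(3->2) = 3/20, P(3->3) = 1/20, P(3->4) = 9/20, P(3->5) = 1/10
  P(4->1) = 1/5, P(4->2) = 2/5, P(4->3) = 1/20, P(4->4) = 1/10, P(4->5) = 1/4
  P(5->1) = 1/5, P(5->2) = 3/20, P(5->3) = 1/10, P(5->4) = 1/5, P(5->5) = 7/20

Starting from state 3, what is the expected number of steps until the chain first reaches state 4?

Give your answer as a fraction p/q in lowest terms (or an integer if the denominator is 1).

Let h_i = expected steps to first reach 4 from state i.
Boundary: h_4 = 0.
First-step equations for the other states:
  h_1 = 1 + 7/20*h_1 + 1/20*h_2 + 1/5*h_3 + 1/20*h_4 + 7/20*h_5
  h_2 = 1 + 3/20*h_1 + 1/20*h_2 + 1/20*h_3 + 7/10*h_4 + 1/20*h_5
  h_3 = 1 + 1/4*h_1 + 3/20*h_2 + 1/20*h_3 + 9/20*h_4 + 1/10*h_5
  h_5 = 1 + 1/5*h_1 + 3/20*h_2 + 1/10*h_3 + 1/5*h_4 + 7/20*h_5

Substituting h_4 = 0 and rearranging gives the linear system (I - Q) h = 1:
  [13/20, -1/20, -1/5, -7/20] . (h_1, h_2, h_3, h_5) = 1
  [-3/20, 19/20, -1/20, -1/20] . (h_1, h_2, h_3, h_5) = 1
  [-1/4, -3/20, 19/20, -1/10] . (h_1, h_2, h_3, h_5) = 1
  [-1/5, -3/20, -1/10, 13/20] . (h_1, h_2, h_3, h_5) = 1

Solving yields:
  h_1 = 20760/4319
  h_2 = 28300/12957
  h_3 = 17120/5553
  h_5 = 155320/38871

Starting state is 3, so the expected hitting time is h_3 = 17120/5553.

Answer: 17120/5553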